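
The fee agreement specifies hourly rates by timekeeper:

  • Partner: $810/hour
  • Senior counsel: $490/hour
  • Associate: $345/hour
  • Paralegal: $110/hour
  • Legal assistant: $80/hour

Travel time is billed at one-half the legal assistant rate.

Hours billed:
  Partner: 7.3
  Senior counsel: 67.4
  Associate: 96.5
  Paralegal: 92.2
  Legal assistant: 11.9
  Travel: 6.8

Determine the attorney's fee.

$83,597.50

Partner: 7.3 × $810 = $5,913.00
Senior counsel: 67.4 × $490 = $33,026.00
Associate: 96.5 × $345 = $33,292.50
Paralegal: 92.2 × $110 = $10,142.00
Legal assistant: 11.9 × $80 = $952.00
Subtotal: $5,913.00 + $33,026.00 + $33,292.50 + $10,142.00 + $952.00 = $83,325.50
Travel: 6.8 × ($80 ÷ 2) = 6.8 × $40.00 = $272.00
Total: $83,325.50 + $272.00 = $83,597.50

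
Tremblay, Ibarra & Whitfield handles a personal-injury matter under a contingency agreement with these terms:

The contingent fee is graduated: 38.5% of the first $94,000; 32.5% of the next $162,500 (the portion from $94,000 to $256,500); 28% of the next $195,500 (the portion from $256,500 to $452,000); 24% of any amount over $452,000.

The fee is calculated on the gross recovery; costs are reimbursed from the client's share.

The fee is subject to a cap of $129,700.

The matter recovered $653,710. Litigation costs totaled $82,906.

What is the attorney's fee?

Fee base is the gross recovery, $653,710; costs are reimbursed separately.
First $94,000 at 38.5% = $36,190.00
Next $162,500 at 32.5% = $52,812.50
Next $195,500 at 28% = $54,740.00
Remaining $201,710 at 24% = $48,410.40
Fee: $36,190.00 + $52,812.50 + $54,740.00 + $48,410.40 = $192,152.90
$192,152.90 exceeds the $129,700 cap, so the fee is capped at $129,700.00.

$129,700.00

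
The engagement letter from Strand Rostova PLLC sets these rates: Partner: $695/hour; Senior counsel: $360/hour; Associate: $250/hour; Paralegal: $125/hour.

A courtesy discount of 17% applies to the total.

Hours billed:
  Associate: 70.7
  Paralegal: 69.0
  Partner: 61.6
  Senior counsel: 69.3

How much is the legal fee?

Partner: 61.6 × $695 = $42,812.00
Senior counsel: 69.3 × $360 = $24,948.00
Associate: 70.7 × $250 = $17,675.00
Paralegal: 69.0 × $125 = $8,625.00
Subtotal: $94,060.00
Less 17% discount: −$15,990.20
Total: $94,060.00 − $15,990.20 = $78,069.80

$78,069.80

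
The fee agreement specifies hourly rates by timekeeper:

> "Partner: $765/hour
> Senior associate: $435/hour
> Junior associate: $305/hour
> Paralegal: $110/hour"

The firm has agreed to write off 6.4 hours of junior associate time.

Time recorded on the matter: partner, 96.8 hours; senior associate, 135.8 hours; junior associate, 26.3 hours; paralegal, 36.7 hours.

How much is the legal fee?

$143,231.50

Partner: 96.8 × $765 = $74,052.00
Senior associate: 135.8 × $435 = $59,073.00
Junior associate: 26.3 × $305 = $8,021.50
Paralegal: 36.7 × $110 = $4,037.00
Subtotal: $145,183.50
Write-off: 6.4 × $305 = $1,952.00
Total: $145,183.50 − $1,952.00 = $143,231.50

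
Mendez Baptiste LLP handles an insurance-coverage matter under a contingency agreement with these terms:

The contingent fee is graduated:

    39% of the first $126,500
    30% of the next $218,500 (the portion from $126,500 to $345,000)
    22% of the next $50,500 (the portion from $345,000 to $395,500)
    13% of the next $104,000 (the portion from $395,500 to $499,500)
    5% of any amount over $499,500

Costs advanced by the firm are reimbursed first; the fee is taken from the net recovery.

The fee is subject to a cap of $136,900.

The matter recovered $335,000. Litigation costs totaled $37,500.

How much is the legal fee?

$100,635.00

Fee base (net of costs): $335,000 − $37,500 = $297,500
First $126,500 at 39% = $49,335.00
Remaining $171,000 at 30% = $51,300.00
Fee: $49,335.00 + $51,300.00 = $100,635.00
$100,635.00 is under the $136,900 cap.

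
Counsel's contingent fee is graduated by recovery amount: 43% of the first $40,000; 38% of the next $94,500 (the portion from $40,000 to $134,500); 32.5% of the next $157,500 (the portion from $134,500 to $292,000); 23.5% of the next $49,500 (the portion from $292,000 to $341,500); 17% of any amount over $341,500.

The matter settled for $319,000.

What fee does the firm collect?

First $40,000 at 43% = $17,200.00
Next $94,500 at 38% = $35,910.00
Next $157,500 at 32.5% = $51,187.50
Remaining $27,000 at 23.5% = $6,345.00
Fee: $17,200.00 + $35,910.00 + $51,187.50 + $6,345.00 = $110,642.50

$110,642.50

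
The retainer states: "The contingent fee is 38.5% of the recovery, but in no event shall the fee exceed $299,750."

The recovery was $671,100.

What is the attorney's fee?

38.5% of $671,100 = $258,373.50
That is under the $299,750 cap.

$258,373.50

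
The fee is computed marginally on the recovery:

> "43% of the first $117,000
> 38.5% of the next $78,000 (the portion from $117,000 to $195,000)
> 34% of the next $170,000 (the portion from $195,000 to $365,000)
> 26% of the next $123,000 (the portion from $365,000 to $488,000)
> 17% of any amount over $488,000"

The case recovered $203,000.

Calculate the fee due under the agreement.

First $117,000 at 43% = $50,310.00
Next $78,000 at 38.5% = $30,030.00
Remaining $8,000 at 34% = $2,720.00
Fee: $50,310.00 + $30,030.00 + $2,720.00 = $83,060.00

$83,060.00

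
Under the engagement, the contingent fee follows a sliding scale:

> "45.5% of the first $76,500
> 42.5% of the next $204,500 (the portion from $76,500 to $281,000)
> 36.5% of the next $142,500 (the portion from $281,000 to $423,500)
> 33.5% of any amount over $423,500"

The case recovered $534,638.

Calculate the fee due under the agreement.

$210,963.73

First $76,500 at 45.5% = $34,807.50
Next $204,500 at 42.5% = $86,912.50
Next $142,500 at 36.5% = $52,012.50
Remaining $111,138 at 33.5% = $37,231.23
Fee: $34,807.50 + $86,912.50 + $52,012.50 + $37,231.23 = $210,963.73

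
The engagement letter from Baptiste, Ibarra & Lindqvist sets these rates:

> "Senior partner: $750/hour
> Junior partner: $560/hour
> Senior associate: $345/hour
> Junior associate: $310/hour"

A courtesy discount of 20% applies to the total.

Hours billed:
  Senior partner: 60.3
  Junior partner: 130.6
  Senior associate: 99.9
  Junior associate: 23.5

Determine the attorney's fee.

$128,089.20

Senior partner: 60.3 × $750 = $45,225.00
Junior partner: 130.6 × $560 = $73,136.00
Senior associate: 99.9 × $345 = $34,465.50
Junior associate: 23.5 × $310 = $7,285.00
Subtotal: $160,111.50
Less 20% discount: −$32,022.30
Total: $160,111.50 − $32,022.30 = $128,089.20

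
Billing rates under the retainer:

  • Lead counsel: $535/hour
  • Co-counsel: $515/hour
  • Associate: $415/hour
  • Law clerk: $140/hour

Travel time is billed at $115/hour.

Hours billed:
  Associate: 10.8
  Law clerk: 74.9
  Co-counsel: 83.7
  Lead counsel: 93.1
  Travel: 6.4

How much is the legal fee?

$108,618.00

Lead counsel: 93.1 × $535 = $49,808.50
Co-counsel: 83.7 × $515 = $43,105.50
Associate: 10.8 × $415 = $4,482.00
Law clerk: 74.9 × $140 = $10,486.00
Subtotal: $49,808.50 + $43,105.50 + $4,482.00 + $10,486.00 = $107,882.00
Travel: 6.4 × $115 = $736.00
Total: $107,882.00 + $736.00 = $108,618.00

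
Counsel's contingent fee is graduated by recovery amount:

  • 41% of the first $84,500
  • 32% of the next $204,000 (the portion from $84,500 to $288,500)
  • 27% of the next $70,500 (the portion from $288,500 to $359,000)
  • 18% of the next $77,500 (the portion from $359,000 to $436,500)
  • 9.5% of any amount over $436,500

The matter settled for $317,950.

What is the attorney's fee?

$107,876.50

First $84,500 at 41% = $34,645.00
Next $204,000 at 32% = $65,280.00
Remaining $29,450 at 27% = $7,951.50
Fee: $34,645.00 + $65,280.00 + $7,951.50 = $107,876.50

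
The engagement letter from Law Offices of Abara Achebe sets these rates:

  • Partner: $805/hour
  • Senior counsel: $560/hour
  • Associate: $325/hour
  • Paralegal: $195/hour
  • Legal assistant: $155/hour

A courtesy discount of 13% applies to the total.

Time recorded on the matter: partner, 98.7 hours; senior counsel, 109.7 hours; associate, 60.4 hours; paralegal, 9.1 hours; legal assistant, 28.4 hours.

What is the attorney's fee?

Partner: 98.7 × $805 = $79,453.50
Senior counsel: 109.7 × $560 = $61,432.00
Associate: 60.4 × $325 = $19,630.00
Paralegal: 9.1 × $195 = $1,774.50
Legal assistant: 28.4 × $155 = $4,402.00
Subtotal: $166,692.00
Less 13% discount: −$21,669.96
Total: $166,692.00 − $21,669.96 = $145,022.04

$145,022.04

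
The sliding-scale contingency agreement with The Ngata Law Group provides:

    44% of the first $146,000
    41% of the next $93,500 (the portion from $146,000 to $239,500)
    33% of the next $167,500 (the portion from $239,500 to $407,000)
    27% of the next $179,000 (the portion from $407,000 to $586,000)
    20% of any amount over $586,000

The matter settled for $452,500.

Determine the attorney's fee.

$170,135.00

First $146,000 at 44% = $64,240.00
Next $93,500 at 41% = $38,335.00
Next $167,500 at 33% = $55,275.00
Remaining $45,500 at 27% = $12,285.00
Fee: $64,240.00 + $38,335.00 + $55,275.00 + $12,285.00 = $170,135.00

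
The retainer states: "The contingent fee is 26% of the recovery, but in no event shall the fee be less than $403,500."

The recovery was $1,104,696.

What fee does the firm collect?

$403,500.00

26% of $1,104,696 = $287,220.96
That is below the $403,500 minimum, so the minimum applies.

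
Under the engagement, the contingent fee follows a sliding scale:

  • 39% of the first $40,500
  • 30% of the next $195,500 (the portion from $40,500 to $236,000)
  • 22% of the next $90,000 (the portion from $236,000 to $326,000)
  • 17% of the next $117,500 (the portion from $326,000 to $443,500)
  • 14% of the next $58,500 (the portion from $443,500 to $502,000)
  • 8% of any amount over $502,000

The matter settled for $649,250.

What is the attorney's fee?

$134,190.00

First $40,500 at 39% = $15,795.00
Next $195,500 at 30% = $58,650.00
Next $90,000 at 22% = $19,800.00
Next $117,500 at 17% = $19,975.00
Next $58,500 at 14% = $8,190.00
Remaining $147,250 at 8% = $11,780.00
Fee: $15,795.00 + $58,650.00 + $19,800.00 + $19,975.00 + $8,190.00 + $11,780.00 = $134,190.00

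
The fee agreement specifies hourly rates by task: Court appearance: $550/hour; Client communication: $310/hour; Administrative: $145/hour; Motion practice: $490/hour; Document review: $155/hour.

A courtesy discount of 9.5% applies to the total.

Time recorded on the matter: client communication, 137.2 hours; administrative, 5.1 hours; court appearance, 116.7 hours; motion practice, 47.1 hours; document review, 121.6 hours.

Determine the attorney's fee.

Court appearance: 116.7 × $550 = $64,185.00
Client communication: 137.2 × $310 = $42,532.00
Administrative: 5.1 × $145 = $739.50
Motion practice: 47.1 × $490 = $23,079.00
Document review: 121.6 × $155 = $18,848.00
Subtotal: $149,383.50
Less 9.5% discount: −$14,191.43
Total: $149,383.50 − $14,191.43 = $135,192.07

$135,192.07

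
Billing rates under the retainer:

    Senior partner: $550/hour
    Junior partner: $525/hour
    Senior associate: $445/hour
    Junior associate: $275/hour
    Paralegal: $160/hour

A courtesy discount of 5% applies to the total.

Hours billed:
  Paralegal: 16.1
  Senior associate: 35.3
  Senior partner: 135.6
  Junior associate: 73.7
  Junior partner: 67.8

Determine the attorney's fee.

$141,290.65

Senior partner: 135.6 × $550 = $74,580.00
Junior partner: 67.8 × $525 = $35,595.00
Senior associate: 35.3 × $445 = $15,708.50
Junior associate: 73.7 × $275 = $20,267.50
Paralegal: 16.1 × $160 = $2,576.00
Subtotal: $148,727.00
Less 5% discount: −$7,436.35
Total: $148,727.00 − $7,436.35 = $141,290.65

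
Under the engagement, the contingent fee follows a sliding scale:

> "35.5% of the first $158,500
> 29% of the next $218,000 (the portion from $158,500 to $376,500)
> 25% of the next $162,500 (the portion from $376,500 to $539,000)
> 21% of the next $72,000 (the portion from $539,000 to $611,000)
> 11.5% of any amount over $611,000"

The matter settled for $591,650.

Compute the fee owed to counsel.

$171,169.00

First $158,500 at 35.5% = $56,267.50
Next $218,000 at 29% = $63,220.00
Next $162,500 at 25% = $40,625.00
Remaining $52,650 at 21% = $11,056.50
Fee: $56,267.50 + $63,220.00 + $40,625.00 + $11,056.50 = $171,169.00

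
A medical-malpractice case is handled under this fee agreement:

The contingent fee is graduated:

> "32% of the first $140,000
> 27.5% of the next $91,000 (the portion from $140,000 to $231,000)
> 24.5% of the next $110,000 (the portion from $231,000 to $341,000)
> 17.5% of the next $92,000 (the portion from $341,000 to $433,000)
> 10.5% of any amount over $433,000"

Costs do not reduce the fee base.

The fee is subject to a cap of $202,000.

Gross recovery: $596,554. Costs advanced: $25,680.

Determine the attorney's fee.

Fee base is the gross recovery, $596,554; costs are reimbursed separately.
First $140,000 at 32% = $44,800.00
Next $91,000 at 27.5% = $25,025.00
Next $110,000 at 24.5% = $26,950.00
Next $92,000 at 17.5% = $16,100.00
Remaining $163,554 at 10.5% = $17,173.17
Fee: $44,800.00 + $25,025.00 + $26,950.00 + $16,100.00 + $17,173.17 = $130,048.17
$130,048.17 is under the $202,000 cap.

$130,048.17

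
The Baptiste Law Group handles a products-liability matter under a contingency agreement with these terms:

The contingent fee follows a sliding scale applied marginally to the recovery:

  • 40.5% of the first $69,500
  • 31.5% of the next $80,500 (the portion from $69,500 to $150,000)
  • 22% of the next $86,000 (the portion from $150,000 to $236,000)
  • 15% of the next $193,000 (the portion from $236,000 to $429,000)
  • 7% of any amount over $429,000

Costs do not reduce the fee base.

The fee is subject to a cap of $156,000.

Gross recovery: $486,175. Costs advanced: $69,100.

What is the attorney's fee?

Fee base is the gross recovery, $486,175; costs are reimbursed separately.
First $69,500 at 40.5% = $28,147.50
Next $80,500 at 31.5% = $25,357.50
Next $86,000 at 22% = $18,920.00
Next $193,000 at 15% = $28,950.00
Remaining $57,175 at 7% = $4,002.25
Fee: $28,147.50 + $25,357.50 + $18,920.00 + $28,950.00 + $4,002.25 = $105,377.25
$105,377.25 is under the $156,000 cap.

$105,377.25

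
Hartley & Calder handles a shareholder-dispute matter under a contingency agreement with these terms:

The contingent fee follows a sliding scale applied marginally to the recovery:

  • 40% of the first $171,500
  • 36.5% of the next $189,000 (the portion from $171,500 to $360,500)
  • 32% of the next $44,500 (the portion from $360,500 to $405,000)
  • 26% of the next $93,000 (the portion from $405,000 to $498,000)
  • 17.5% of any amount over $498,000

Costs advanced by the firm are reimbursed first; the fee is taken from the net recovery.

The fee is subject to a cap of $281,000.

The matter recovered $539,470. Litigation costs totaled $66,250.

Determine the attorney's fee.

Fee base (net of costs): $539,470 − $66,250 = $473,220
First $171,500 at 40% = $68,600.00
Next $189,000 at 36.5% = $68,985.00
Next $44,500 at 32% = $14,240.00
Remaining $68,220 at 26% = $17,737.20
Fee: $68,600.00 + $68,985.00 + $14,240.00 + $17,737.20 = $169,562.20
$169,562.20 is under the $281,000 cap.

$169,562.20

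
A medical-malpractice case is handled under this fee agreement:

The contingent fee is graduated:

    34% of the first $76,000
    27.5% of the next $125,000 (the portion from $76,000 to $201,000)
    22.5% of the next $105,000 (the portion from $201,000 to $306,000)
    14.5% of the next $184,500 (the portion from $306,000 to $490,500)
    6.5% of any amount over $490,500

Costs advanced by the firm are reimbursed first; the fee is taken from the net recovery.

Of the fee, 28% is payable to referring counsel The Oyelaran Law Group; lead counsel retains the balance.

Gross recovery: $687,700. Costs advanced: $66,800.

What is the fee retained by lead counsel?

Fee base (net of costs): $687,700 − $66,800 = $620,900
First $76,000 at 34% = $25,840.00
Next $125,000 at 27.5% = $34,375.00
Next $105,000 at 22.5% = $23,625.00
Next $184,500 at 14.5% = $26,752.50
Remaining $130,400 at 6.5% = $8,476.00
Fee: $25,840.00 + $34,375.00 + $23,625.00 + $26,752.50 + $8,476.00 = $119,068.50
Referral share: 28% of $119,068.50 = $33,339.18; lead counsel retains $119,068.50 − $33,339.18 = $85,729.32.

$85,729.32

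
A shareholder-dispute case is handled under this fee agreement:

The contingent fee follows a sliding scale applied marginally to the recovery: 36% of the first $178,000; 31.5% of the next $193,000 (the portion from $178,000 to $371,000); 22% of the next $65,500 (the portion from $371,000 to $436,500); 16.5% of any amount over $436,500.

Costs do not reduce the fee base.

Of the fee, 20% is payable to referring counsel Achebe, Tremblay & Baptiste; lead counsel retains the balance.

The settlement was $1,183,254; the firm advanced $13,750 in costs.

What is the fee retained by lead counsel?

$209,999.53

Fee base is the gross recovery, $1,183,254; costs are reimbursed separately.
First $178,000 at 36% = $64,080.00
Next $193,000 at 31.5% = $60,795.00
Next $65,500 at 22% = $14,410.00
Remaining $746,754 at 16.5% = $123,214.41
Fee: $64,080.00 + $60,795.00 + $14,410.00 + $123,214.41 = $262,499.41
Referral share: 20% of $262,499.41 = $52,499.88; lead counsel retains $262,499.41 − $52,499.88 = $209,999.53.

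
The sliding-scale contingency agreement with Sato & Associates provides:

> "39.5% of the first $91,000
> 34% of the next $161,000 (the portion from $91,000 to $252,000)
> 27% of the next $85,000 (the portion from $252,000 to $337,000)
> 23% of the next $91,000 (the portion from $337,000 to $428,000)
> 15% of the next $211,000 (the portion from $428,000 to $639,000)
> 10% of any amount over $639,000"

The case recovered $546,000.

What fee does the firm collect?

First $91,000 at 39.5% = $35,945.00
Next $161,000 at 34% = $54,740.00
Next $85,000 at 27% = $22,950.00
Next $91,000 at 23% = $20,930.00
Remaining $118,000 at 15% = $17,700.00
Fee: $35,945.00 + $54,740.00 + $22,950.00 + $20,930.00 + $17,700.00 = $152,265.00

$152,265.00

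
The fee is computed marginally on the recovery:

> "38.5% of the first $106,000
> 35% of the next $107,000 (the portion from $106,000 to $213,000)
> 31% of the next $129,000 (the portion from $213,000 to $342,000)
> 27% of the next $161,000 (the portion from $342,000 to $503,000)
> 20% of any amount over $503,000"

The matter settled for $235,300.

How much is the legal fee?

First $106,000 at 38.5% = $40,810.00
Next $107,000 at 35% = $37,450.00
Remaining $22,300 at 31% = $6,913.00
Fee: $40,810.00 + $37,450.00 + $6,913.00 = $85,173.00

$85,173.00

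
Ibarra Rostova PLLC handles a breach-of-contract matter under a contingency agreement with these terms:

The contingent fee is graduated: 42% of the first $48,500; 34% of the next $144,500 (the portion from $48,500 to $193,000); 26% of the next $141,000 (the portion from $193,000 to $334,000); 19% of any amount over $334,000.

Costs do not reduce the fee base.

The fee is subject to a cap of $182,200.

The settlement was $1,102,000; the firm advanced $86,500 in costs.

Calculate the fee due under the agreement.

$182,200.00

Fee base is the gross recovery, $1,102,000; costs are reimbursed separately.
First $48,500 at 42% = $20,370.00
Next $144,500 at 34% = $49,130.00
Next $141,000 at 26% = $36,660.00
Remaining $768,000 at 19% = $145,920.00
Fee: $20,370.00 + $49,130.00 + $36,660.00 + $145,920.00 = $252,080.00
$252,080.00 exceeds the $182,200 cap, so the fee is capped at $182,200.00.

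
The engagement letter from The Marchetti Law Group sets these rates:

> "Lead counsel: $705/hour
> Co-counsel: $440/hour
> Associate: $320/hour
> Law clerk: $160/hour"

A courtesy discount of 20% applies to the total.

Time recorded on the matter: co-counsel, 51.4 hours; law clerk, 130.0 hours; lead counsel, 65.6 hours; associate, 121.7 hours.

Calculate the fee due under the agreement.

Lead counsel: 65.6 × $705 = $46,248.00
Co-counsel: 51.4 × $440 = $22,616.00
Associate: 121.7 × $320 = $38,944.00
Law clerk: 130.0 × $160 = $20,800.00
Subtotal: $128,608.00
Less 20% discount: −$25,721.60
Total: $128,608.00 − $25,721.60 = $102,886.40

$102,886.40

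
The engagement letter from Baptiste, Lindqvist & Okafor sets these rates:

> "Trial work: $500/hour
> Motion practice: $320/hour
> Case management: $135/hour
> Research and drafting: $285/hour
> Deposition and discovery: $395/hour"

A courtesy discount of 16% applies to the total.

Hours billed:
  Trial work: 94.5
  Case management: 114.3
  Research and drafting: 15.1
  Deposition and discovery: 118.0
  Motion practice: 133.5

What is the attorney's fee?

$131,303.76

Trial work: 94.5 × $500 = $47,250.00
Motion practice: 133.5 × $320 = $42,720.00
Case management: 114.3 × $135 = $15,430.50
Research and drafting: 15.1 × $285 = $4,303.50
Deposition and discovery: 118.0 × $395 = $46,610.00
Subtotal: $156,314.00
Less 16% discount: −$25,010.24
Total: $156,314.00 − $25,010.24 = $131,303.76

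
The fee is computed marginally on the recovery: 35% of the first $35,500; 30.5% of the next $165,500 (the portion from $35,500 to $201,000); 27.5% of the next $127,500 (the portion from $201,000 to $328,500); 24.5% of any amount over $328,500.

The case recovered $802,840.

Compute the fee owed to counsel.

First $35,500 at 35% = $12,425.00
Next $165,500 at 30.5% = $50,477.50
Next $127,500 at 27.5% = $35,062.50
Remaining $474,340 at 24.5% = $116,213.30
Fee: $12,425.00 + $50,477.50 + $35,062.50 + $116,213.30 = $214,178.30

$214,178.30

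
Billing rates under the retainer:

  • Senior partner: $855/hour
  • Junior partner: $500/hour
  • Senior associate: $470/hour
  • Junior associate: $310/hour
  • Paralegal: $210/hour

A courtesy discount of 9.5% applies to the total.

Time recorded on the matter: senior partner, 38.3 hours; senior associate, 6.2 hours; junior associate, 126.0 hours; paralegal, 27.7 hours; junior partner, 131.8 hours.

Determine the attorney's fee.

Senior partner: 38.3 × $855 = $32,746.50
Junior partner: 131.8 × $500 = $65,900.00
Senior associate: 6.2 × $470 = $2,914.00
Junior associate: 126.0 × $310 = $39,060.00
Paralegal: 27.7 × $210 = $5,817.00
Subtotal: $146,437.50
Less 9.5% discount: −$13,911.56
Total: $146,437.50 − $13,911.56 = $132,525.94

$132,525.94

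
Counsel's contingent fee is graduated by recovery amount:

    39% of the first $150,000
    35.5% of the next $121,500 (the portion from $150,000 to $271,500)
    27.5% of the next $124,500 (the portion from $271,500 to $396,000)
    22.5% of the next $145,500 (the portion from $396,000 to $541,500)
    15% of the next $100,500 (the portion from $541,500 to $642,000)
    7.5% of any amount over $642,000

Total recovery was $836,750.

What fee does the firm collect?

$198,288.75

First $150,000 at 39% = $58,500.00
Next $121,500 at 35.5% = $43,132.50
Next $124,500 at 27.5% = $34,237.50
Next $145,500 at 22.5% = $32,737.50
Next $100,500 at 15% = $15,075.00
Remaining $194,750 at 7.5% = $14,606.25
Fee: $58,500.00 + $43,132.50 + $34,237.50 + $32,737.50 + $15,075.00 + $14,606.25 = $198,288.75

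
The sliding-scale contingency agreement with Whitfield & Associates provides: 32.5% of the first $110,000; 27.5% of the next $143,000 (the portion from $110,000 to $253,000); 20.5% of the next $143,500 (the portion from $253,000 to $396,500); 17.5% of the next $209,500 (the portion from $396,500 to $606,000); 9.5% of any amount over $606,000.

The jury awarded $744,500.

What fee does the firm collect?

$154,312.50

First $110,000 at 32.5% = $35,750.00
Next $143,000 at 27.5% = $39,325.00
Next $143,500 at 20.5% = $29,417.50
Next $209,500 at 17.5% = $36,662.50
Remaining $138,500 at 9.5% = $13,157.50
Fee: $35,750.00 + $39,325.00 + $29,417.50 + $36,662.50 + $13,157.50 = $154,312.50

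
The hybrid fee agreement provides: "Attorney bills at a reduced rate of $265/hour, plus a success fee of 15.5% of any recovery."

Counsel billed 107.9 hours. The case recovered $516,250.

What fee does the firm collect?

$108,612.25

Hourly: 107.9 × $265 = $28,593.50
Success fee: 15.5% of $516,250 = $80,018.75
Total: $28,593.50 + $80,018.75 = $108,612.25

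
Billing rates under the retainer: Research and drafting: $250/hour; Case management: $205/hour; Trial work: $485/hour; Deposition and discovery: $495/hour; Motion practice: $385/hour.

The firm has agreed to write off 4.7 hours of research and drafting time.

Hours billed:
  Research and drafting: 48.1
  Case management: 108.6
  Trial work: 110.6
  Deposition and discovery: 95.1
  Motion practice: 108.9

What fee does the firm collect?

$175,755.00

Research and drafting: 48.1 × $250 = $12,025.00
Case management: 108.6 × $205 = $22,263.00
Trial work: 110.6 × $485 = $53,641.00
Deposition and discovery: 95.1 × $495 = $47,074.50
Motion practice: 108.9 × $385 = $41,926.50
Subtotal: $176,930.00
Write-off: 4.7 × $250 = $1,175.00
Total: $176,930.00 − $1,175.00 = $175,755.00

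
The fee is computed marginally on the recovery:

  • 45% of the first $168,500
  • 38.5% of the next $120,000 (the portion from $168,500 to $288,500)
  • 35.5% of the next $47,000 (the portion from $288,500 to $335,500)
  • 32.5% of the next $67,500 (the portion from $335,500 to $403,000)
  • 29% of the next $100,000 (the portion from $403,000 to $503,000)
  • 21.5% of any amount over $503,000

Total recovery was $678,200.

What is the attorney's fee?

$227,315.50

First $168,500 at 45% = $75,825.00
Next $120,000 at 38.5% = $46,200.00
Next $47,000 at 35.5% = $16,685.00
Next $67,500 at 32.5% = $21,937.50
Next $100,000 at 29% = $29,000.00
Remaining $175,200 at 21.5% = $37,668.00
Fee: $75,825.00 + $46,200.00 + $16,685.00 + $21,937.50 + $29,000.00 + $37,668.00 = $227,315.50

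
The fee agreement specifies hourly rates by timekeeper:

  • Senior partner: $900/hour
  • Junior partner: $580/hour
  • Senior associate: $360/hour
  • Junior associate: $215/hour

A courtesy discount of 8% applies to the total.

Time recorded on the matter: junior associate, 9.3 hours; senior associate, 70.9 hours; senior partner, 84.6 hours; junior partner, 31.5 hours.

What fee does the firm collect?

Senior partner: 84.6 × $900 = $76,140.00
Junior partner: 31.5 × $580 = $18,270.00
Senior associate: 70.9 × $360 = $25,524.00
Junior associate: 9.3 × $215 = $1,999.50
Subtotal: $121,933.50
Less 8% discount: −$9,754.68
Total: $121,933.50 − $9,754.68 = $112,178.82

$112,178.82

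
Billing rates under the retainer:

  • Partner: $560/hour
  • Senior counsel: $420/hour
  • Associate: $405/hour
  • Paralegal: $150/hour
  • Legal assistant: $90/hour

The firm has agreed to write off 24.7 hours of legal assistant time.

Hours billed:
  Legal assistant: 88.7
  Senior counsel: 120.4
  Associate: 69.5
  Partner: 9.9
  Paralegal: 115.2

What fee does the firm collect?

Partner: 9.9 × $560 = $5,544.00
Senior counsel: 120.4 × $420 = $50,568.00
Associate: 69.5 × $405 = $28,147.50
Paralegal: 115.2 × $150 = $17,280.00
Legal assistant: 88.7 × $90 = $7,983.00
Subtotal: $109,522.50
Write-off: 24.7 × $90 = $2,223.00
Total: $109,522.50 − $2,223.00 = $107,299.50

$107,299.50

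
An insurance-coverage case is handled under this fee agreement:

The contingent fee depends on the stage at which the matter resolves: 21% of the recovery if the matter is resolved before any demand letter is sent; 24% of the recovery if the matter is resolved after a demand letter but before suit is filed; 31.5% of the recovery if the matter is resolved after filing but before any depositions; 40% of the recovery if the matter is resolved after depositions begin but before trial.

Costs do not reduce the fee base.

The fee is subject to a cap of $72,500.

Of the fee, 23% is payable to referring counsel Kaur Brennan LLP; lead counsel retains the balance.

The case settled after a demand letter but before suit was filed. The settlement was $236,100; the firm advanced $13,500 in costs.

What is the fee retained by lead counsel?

Fee base is the gross recovery, $236,100; costs are reimbursed separately.
The matter settled after a demand letter but before suit was filed, so the 24% rate applies.
$236,100 × 24% = $56,664.00
$56,664.00 is under the $72,500 cap.
Referral share: 23% of $56,664.00 = $13,032.72; lead counsel retains $56,664.00 − $13,032.72 = $43,631.28.

$43,631.28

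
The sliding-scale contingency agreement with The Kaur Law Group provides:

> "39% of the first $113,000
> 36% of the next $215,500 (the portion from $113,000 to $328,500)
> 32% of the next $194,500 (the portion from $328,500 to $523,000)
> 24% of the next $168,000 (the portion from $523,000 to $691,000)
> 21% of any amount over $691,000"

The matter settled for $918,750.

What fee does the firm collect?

First $113,000 at 39% = $44,070.00
Next $215,500 at 36% = $77,580.00
Next $194,500 at 32% = $62,240.00
Next $168,000 at 24% = $40,320.00
Remaining $227,750 at 21% = $47,827.50
Fee: $44,070.00 + $77,580.00 + $62,240.00 + $40,320.00 + $47,827.50 = $272,037.50

$272,037.50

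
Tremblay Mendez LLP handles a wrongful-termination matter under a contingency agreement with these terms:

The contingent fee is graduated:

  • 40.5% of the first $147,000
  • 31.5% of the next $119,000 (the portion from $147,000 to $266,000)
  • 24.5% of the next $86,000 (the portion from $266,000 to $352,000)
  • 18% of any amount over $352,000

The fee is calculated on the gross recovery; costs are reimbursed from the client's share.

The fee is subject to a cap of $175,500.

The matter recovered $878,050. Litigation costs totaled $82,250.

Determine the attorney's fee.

$175,500.00

Fee base is the gross recovery, $878,050; costs are reimbursed separately.
First $147,000 at 40.5% = $59,535.00
Next $119,000 at 31.5% = $37,485.00
Next $86,000 at 24.5% = $21,070.00
Remaining $526,050 at 18% = $94,689.00
Fee: $59,535.00 + $37,485.00 + $21,070.00 + $94,689.00 = $212,779.00
$212,779.00 exceeds the $175,500 cap, so the fee is capped at $175,500.00.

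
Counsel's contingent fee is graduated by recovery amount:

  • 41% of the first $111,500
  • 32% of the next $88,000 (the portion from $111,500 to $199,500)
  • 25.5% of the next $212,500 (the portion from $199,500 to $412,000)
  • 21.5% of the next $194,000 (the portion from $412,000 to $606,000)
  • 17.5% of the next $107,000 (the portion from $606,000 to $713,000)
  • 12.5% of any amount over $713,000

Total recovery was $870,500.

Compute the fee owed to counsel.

$208,185.00

First $111,500 at 41% = $45,715.00
Next $88,000 at 32% = $28,160.00
Next $212,500 at 25.5% = $54,187.50
Next $194,000 at 21.5% = $41,710.00
Next $107,000 at 17.5% = $18,725.00
Remaining $157,500 at 12.5% = $19,687.50
Fee: $45,715.00 + $28,160.00 + $54,187.50 + $41,710.00 + $18,725.00 + $19,687.50 = $208,185.00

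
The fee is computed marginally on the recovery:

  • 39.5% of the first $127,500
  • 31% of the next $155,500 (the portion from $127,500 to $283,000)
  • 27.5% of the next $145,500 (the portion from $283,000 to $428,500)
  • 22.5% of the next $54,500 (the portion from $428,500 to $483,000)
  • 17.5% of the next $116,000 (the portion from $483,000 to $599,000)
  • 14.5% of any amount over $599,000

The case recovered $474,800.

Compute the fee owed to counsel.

$148,997.50

First $127,500 at 39.5% = $50,362.50
Next $155,500 at 31% = $48,205.00
Next $145,500 at 27.5% = $40,012.50
Remaining $46,300 at 22.5% = $10,417.50
Fee: $50,362.50 + $48,205.00 + $40,012.50 + $10,417.50 = $148,997.50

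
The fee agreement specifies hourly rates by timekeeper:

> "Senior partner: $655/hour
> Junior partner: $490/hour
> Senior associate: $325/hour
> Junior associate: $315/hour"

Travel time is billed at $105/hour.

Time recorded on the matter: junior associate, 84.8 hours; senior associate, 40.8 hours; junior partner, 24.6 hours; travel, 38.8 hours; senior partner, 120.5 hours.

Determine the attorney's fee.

$135,027.50

Senior partner: 120.5 × $655 = $78,927.50
Junior partner: 24.6 × $490 = $12,054.00
Senior associate: 40.8 × $325 = $13,260.00
Junior associate: 84.8 × $315 = $26,712.00
Subtotal: $78,927.50 + $12,054.00 + $13,260.00 + $26,712.00 = $130,953.50
Travel: 38.8 × $105 = $4,074.00
Total: $130,953.50 + $4,074.00 = $135,027.50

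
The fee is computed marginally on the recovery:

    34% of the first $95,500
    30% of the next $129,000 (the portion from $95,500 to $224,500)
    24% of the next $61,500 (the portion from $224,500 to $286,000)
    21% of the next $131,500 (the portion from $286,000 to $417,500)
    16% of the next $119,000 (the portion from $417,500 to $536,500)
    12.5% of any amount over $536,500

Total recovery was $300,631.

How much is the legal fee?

$89,002.51

First $95,500 at 34% = $32,470.00
Next $129,000 at 30% = $38,700.00
Next $61,500 at 24% = $14,760.00
Remaining $14,631 at 21% = $3,072.51
Fee: $32,470.00 + $38,700.00 + $14,760.00 + $3,072.51 = $89,002.51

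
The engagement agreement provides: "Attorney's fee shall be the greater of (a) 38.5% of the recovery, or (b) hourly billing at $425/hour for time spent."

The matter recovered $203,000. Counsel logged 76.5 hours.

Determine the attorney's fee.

$78,155.00

(a) 38.5% of $203,000 = $78,155.00
(b) 76.5 × $425 = $32,512.50
The greater is (a): $78,155.00.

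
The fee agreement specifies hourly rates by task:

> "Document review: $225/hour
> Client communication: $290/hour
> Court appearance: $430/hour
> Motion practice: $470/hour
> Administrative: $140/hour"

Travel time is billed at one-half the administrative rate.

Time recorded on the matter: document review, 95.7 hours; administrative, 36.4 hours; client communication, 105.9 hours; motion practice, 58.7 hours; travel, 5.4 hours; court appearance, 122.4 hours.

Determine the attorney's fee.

$137,938.50

Document review: 95.7 × $225 = $21,532.50
Client communication: 105.9 × $290 = $30,711.00
Court appearance: 122.4 × $430 = $52,632.00
Motion practice: 58.7 × $470 = $27,589.00
Administrative: 36.4 × $140 = $5,096.00
Subtotal: $21,532.50 + $30,711.00 + $52,632.00 + $27,589.00 + $5,096.00 = $137,560.50
Travel: 5.4 × ($140 ÷ 2) = 5.4 × $70.00 = $378.00
Total: $137,560.50 + $378.00 = $137,938.50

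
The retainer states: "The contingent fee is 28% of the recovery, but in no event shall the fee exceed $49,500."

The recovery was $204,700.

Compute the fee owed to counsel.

28% of $204,700 = $57,316.00
That exceeds the $49,500 cap, so the fee is capped at $49,500.

$49,500.00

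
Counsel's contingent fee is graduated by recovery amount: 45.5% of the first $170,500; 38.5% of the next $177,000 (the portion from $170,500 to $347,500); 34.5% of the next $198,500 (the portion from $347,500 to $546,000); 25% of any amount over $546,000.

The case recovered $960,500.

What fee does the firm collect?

First $170,500 at 45.5% = $77,577.50
Next $177,000 at 38.5% = $68,145.00
Next $198,500 at 34.5% = $68,482.50
Remaining $414,500 at 25% = $103,625.00
Fee: $77,577.50 + $68,145.00 + $68,482.50 + $103,625.00 = $317,830.00

$317,830.00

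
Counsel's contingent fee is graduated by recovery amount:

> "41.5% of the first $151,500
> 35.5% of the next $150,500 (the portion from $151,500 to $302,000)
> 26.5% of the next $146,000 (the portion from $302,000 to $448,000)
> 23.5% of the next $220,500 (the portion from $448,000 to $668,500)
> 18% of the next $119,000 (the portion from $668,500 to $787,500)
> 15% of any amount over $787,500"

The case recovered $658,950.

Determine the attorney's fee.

$204,563.25

First $151,500 at 41.5% = $62,872.50
Next $150,500 at 35.5% = $53,427.50
Next $146,000 at 26.5% = $38,690.00
Remaining $210,950 at 23.5% = $49,573.25
Fee: $62,872.50 + $53,427.50 + $38,690.00 + $49,573.25 = $204,563.25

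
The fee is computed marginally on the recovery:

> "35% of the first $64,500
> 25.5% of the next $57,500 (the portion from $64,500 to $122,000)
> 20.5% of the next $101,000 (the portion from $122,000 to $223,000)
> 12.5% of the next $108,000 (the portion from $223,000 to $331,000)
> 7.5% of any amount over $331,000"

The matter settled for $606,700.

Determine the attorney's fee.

First $64,500 at 35% = $22,575.00
Next $57,500 at 25.5% = $14,662.50
Next $101,000 at 20.5% = $20,705.00
Next $108,000 at 12.5% = $13,500.00
Remaining $275,700 at 7.5% = $20,677.50
Fee: $22,575.00 + $14,662.50 + $20,705.00 + $13,500.00 + $20,677.50 = $92,120.00

$92,120.00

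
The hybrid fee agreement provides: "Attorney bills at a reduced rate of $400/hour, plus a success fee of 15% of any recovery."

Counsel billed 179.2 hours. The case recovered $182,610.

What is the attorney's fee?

$99,071.50

Hourly: 179.2 × $400 = $71,680.00
Success fee: 15% of $182,610 = $27,391.50
Total: $71,680.00 + $27,391.50 = $99,071.50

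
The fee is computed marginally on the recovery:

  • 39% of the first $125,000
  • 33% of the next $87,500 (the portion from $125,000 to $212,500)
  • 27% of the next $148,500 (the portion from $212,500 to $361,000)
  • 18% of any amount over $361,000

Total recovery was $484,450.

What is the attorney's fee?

$139,941.00

First $125,000 at 39% = $48,750.00
Next $87,500 at 33% = $28,875.00
Next $148,500 at 27% = $40,095.00
Remaining $123,450 at 18% = $22,221.00
Fee: $48,750.00 + $28,875.00 + $40,095.00 + $22,221.00 = $139,941.00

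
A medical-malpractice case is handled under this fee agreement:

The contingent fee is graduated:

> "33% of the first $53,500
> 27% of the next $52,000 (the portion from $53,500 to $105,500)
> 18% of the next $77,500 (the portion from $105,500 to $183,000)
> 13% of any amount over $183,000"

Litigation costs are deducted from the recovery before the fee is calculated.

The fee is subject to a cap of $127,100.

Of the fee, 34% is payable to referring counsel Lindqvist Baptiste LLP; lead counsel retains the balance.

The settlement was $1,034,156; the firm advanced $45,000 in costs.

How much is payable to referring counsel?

$43,214.00

Fee base (net of costs): $1,034,156 − $45,000 = $989,156
First $53,500 at 33% = $17,655.00
Next $52,000 at 27% = $14,040.00
Next $77,500 at 18% = $13,950.00
Remaining $806,156 at 13% = $104,800.28
Fee: $17,655.00 + $14,040.00 + $13,950.00 + $104,800.28 = $150,445.28
$150,445.28 exceeds the $127,100 cap, so the fee is capped at $127,100.00.
Referral share: 34% of $127,100.00 = $43,214.00; lead counsel retains $127,100.00 − $43,214.00 = $83,886.00.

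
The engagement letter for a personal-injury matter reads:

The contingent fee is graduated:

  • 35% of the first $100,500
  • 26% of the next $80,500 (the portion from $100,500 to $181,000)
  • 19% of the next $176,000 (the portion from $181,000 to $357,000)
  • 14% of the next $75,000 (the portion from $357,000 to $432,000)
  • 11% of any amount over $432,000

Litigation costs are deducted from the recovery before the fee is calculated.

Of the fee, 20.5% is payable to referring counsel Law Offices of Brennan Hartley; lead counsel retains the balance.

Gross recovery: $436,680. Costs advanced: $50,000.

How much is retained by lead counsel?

$74,491.66

Fee base (net of costs): $436,680 − $50,000 = $386,680
First $100,500 at 35% = $35,175.00
Next $80,500 at 26% = $20,930.00
Next $176,000 at 19% = $33,440.00
Remaining $29,680 at 14% = $4,155.20
Fee: $35,175.00 + $20,930.00 + $33,440.00 + $4,155.20 = $93,700.20
Referral share: 20.5% of $93,700.20 = $19,208.54; lead counsel retains $93,700.20 − $19,208.54 = $74,491.66.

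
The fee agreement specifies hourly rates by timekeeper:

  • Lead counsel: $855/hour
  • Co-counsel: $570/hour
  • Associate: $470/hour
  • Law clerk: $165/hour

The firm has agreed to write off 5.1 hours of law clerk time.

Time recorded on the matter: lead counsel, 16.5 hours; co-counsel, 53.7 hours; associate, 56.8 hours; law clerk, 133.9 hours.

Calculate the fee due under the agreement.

$92,664.50

Lead counsel: 16.5 × $855 = $14,107.50
Co-counsel: 53.7 × $570 = $30,609.00
Associate: 56.8 × $470 = $26,696.00
Law clerk: 133.9 × $165 = $22,093.50
Subtotal: $93,506.00
Write-off: 5.1 × $165 = $841.50
Total: $93,506.00 − $841.50 = $92,664.50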